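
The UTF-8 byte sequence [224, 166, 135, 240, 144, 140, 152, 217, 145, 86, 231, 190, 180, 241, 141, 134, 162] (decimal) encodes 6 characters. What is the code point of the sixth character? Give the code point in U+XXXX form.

U+4D1A2

Offset 0: leading byte 0xE0 = 11100000 → 3-byte char #1 = E0 A6 87.
Offset 3: leading byte 0xF0 = 11110000 → 4-byte char #2 = F0 90 8C 98.
Offset 7: leading byte 0xD9 = 11011001 → 2-byte char #3 = D9 91.
Offset 9: leading byte 0x56 = 01010110 → 1-byte char #4 = 56.
Offset 10: leading byte 0xE7 = 11100111 → 3-byte char #5 = E7 BE B4.
Offset 13: leading byte 0xF1 = 11110001 → 4-byte char #6 = F1 8D 86 A2.
Leading byte 0xF1 = 11110001 matches 11110xxx → 4-byte sequence.
Byte 1: 0xF1 = 11110001, payload 001 (3 bits).
Byte 2: 0x8D = 10001101 (10xxxxxx ✓), payload 001101.
Byte 3: 0x86 = 10000110 (10xxxxxx ✓), payload 000110.
Byte 4: 0xA2 = 10100010 (10xxxxxx ✓), payload 100010.
Concatenate: 001001101000110100010 = 0x4D1A2 (21 bits → U+4D1A2).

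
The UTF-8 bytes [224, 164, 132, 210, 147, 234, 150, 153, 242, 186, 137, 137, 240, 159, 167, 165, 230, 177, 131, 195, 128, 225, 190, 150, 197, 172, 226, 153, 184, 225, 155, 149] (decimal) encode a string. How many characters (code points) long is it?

Byte at offset 0: 0xE0 = 11100000 → 3-byte char (#1). Advance 3.
Byte at offset 3: 0xD2 = 11010010 → 2-byte char (#2). Advance 2.
Byte at offset 5: 0xEA = 11101010 → 3-byte char (#3). Advance 3.
Byte at offset 8: 0xF2 = 11110010 → 4-byte char (#4). Advance 4.
Byte at offset 12: 0xF0 = 11110000 → 4-byte char (#5). Advance 4.
Byte at offset 16: 0xE6 = 11100110 → 3-byte char (#6). Advance 3.
Byte at offset 19: 0xC3 = 11000011 → 2-byte char (#7). Advance 2.
Byte at offset 21: 0xE1 = 11100001 → 3-byte char (#8). Advance 3.
Byte at offset 24: 0xC5 = 11000101 → 2-byte char (#9). Advance 2.
Byte at offset 26: 0xE2 = 11100010 → 3-byte char (#10). Advance 3.
Byte at offset 29: 0xE1 = 11100001 → 3-byte char (#11). Advance 3.
Reached end at offset 32 after 11 code points.

11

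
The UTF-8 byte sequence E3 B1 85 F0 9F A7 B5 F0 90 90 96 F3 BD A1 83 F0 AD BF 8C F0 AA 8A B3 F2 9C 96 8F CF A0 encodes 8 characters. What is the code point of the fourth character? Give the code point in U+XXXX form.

Offset 0: leading byte 0xE3 = 11100011 → 3-byte char #1 = E3 B1 85.
Offset 3: leading byte 0xF0 = 11110000 → 4-byte char #2 = F0 9F A7 B5.
Offset 7: leading byte 0xF0 = 11110000 → 4-byte char #3 = F0 90 90 96.
Offset 11: leading byte 0xF3 = 11110011 → 4-byte char #4 = F3 BD A1 83.
Leading byte 0xF3 = 11110011 matches 11110xxx → 4-byte sequence.
Byte 1: 0xF3 = 11110011, payload 011 (3 bits).
Byte 2: 0xBD = 10111101 (10xxxxxx ✓), payload 111101.
Byte 3: 0xA1 = 10100001 (10xxxxxx ✓), payload 100001.
Byte 4: 0x83 = 10000011 (10xxxxxx ✓), payload 000011.
Concatenate: 011111101100001000011 = 0xFD843 (21 bits → U+FD843).

U+FD843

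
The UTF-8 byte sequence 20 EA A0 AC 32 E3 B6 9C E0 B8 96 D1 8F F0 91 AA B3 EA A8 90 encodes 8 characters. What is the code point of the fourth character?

Offset 0: leading byte 0x20 = 00100000 → 1-byte char #1 = 20.
Offset 1: leading byte 0xEA = 11101010 → 3-byte char #2 = EA A0 AC.
Offset 4: leading byte 0x32 = 00110010 → 1-byte char #3 = 32.
Offset 5: leading byte 0xE3 = 11100011 → 3-byte char #4 = E3 B6 9C.
Leading byte 0xE3 = 11100011 matches 1110xxxx → 3-byte sequence.
Byte 1: 0xE3 = 11100011, payload 0011 (4 bits).
Byte 2: 0xB6 = 10110110 (10xxxxxx ✓), payload 110110.
Byte 3: 0x9C = 10011100 (10xxxxxx ✓), payload 011100.
Concatenate: 0011110110011100 = 0x3D9C (16 bits → U+3D9C).

U+3D9C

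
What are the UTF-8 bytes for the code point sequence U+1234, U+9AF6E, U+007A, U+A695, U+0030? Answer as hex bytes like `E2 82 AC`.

U+1234: 3-byte form → E1 88 B4.
U+9AF6E: 4-byte form → F2 9A BD AE.
U+007A: 1-byte form → 7A.
U+A695: 3-byte form → EA 9A 95.
U+0030: 1-byte form → 30.
Concatenated (12 bytes): E1 88 B4 F2 9A BD AE 7A EA 9A 95 30.

E1 88 B4 F2 9A BD AE 7A EA 9A 95 30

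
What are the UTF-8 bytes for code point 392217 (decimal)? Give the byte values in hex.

F1 9F B0 99

U+5FC19 = 0x5FC19 = 392217 decimal. In range U+10000–U+10FFFF → 4-byte form: 11110xxx 10xxxxxx 10xxxxxx 10xxxxxx.
Binary (21 bits): 001011111110000011001.
Split 3+6+6+6: 001 | 011111 | 110000 | 011001.
Byte 1: 11110001 = 0xF1.
Byte 2: 10011111 = 0x9F.
Byte 3: 10110000 = 0xB0.
Byte 4: 10011001 = 0x99.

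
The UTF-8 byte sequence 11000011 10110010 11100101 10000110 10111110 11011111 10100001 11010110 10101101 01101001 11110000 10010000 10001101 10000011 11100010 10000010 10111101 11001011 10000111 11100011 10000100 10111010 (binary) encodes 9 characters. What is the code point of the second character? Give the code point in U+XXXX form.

U+51BE

Offset 0: leading byte 0xC3 = 11000011 → 2-byte char #1 = C3 B2.
Offset 2: leading byte 0xE5 = 11100101 → 3-byte char #2 = E5 86 BE.
Leading byte 0xE5 = 11100101 matches 1110xxxx → 3-byte sequence.
Byte 1: 0xE5 = 11100101, payload 0101 (4 bits).
Byte 2: 0x86 = 10000110 (10xxxxxx ✓), payload 000110.
Byte 3: 0xBE = 10111110 (10xxxxxx ✓), payload 111110.
Concatenate: 0101000110111110 = 0x51BE (16 bits → U+51BE).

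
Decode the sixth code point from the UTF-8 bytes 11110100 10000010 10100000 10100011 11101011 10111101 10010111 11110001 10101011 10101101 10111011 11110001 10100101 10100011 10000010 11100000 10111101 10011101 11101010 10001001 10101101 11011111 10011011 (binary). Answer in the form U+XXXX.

U+A26D

Offset 0: leading byte 0xF4 = 11110100 → 4-byte char #1 = F4 82 A0 A3.
Offset 4: leading byte 0xEB = 11101011 → 3-byte char #2 = EB BD 97.
Offset 7: leading byte 0xF1 = 11110001 → 4-byte char #3 = F1 AB AD BB.
Offset 11: leading byte 0xF1 = 11110001 → 4-byte char #4 = F1 A5 A3 82.
Offset 15: leading byte 0xE0 = 11100000 → 3-byte char #5 = E0 BD 9D.
Offset 18: leading byte 0xEA = 11101010 → 3-byte char #6 = EA 89 AD.
Leading byte 0xEA = 11101010 matches 1110xxxx → 3-byte sequence.
Byte 1: 0xEA = 11101010, payload 1010 (4 bits).
Byte 2: 0x89 = 10001001 (10xxxxxx ✓), payload 001001.
Byte 3: 0xAD = 10101101 (10xxxxxx ✓), payload 101101.
Concatenate: 1010001001101101 = 0xA26D (16 bits → U+A26D).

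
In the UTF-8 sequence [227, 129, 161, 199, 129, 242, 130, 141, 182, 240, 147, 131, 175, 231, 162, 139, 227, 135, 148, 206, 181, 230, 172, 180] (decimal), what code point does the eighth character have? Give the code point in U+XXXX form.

Offset 0: leading byte 0xE3 = 11100011 → 3-byte char #1 = E3 81 A1.
Offset 3: leading byte 0xC7 = 11000111 → 2-byte char #2 = C7 81.
Offset 5: leading byte 0xF2 = 11110010 → 4-byte char #3 = F2 82 8D B6.
Offset 9: leading byte 0xF0 = 11110000 → 4-byte char #4 = F0 93 83 AF.
Offset 13: leading byte 0xE7 = 11100111 → 3-byte char #5 = E7 A2 8B.
Offset 16: leading byte 0xE3 = 11100011 → 3-byte char #6 = E3 87 94.
Offset 19: leading byte 0xCE = 11001110 → 2-byte char #7 = CE B5.
Offset 21: leading byte 0xE6 = 11100110 → 3-byte char #8 = E6 AC B4.
Leading byte 0xE6 = 11100110 matches 1110xxxx → 3-byte sequence.
Byte 1: 0xE6 = 11100110, payload 0110 (4 bits).
Byte 2: 0xAC = 10101100 (10xxxxxx ✓), payload 101100.
Byte 3: 0xB4 = 10110100 (10xxxxxx ✓), payload 110100.
Concatenate: 0110101100110100 = 0x6B34 (16 bits → U+6B34).

U+6B34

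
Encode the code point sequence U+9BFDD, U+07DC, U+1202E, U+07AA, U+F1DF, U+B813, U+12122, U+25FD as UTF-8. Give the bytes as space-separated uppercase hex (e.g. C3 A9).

U+9BFDD: 4-byte form → F2 9B BF 9D.
U+07DC: 2-byte form → DF 9C.
U+1202E: 4-byte form → F0 92 80 AE.
U+07AA: 2-byte form → DE AA.
U+F1DF: 3-byte form → EF 87 9F.
U+B813: 3-byte form → EB A0 93.
U+12122: 4-byte form → F0 92 84 A2.
U+25FD: 3-byte form → E2 97 BD.
Concatenated (25 bytes): F2 9B BF 9D DF 9C F0 92 80 AE DE AA EF 87 9F EB A0 93 F0 92 84 A2 E2 97 BD.

F2 9B BF 9D DF 9C F0 92 80 AE DE AA EF 87 9F EB A0 93 F0 92 84 A2 E2 97 BD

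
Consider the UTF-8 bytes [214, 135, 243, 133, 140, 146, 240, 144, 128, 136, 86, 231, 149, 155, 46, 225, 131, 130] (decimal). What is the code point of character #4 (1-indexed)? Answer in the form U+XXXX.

Offset 0: leading byte 0xD6 = 11010110 → 2-byte char #1 = D6 87.
Offset 2: leading byte 0xF3 = 11110011 → 4-byte char #2 = F3 85 8C 92.
Offset 6: leading byte 0xF0 = 11110000 → 4-byte char #3 = F0 90 80 88.
Offset 10: leading byte 0x56 = 01010110 → 1-byte char #4 = 56.
Leading byte 0x56 = 01010110 matches 0xxxxxxx → 1-byte sequence.
Byte 1: 0x56 = 01010110, payload 1010110 (7 bits).
Concatenate: 1010110 = 0x56 (7 bits → U+0056).

U+0056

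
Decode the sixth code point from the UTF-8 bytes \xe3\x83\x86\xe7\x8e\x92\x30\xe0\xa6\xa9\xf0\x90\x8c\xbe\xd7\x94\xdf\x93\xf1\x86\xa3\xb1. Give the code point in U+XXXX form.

Offset 0: leading byte 0xE3 = 11100011 → 3-byte char #1 = E3 83 86.
Offset 3: leading byte 0xE7 = 11100111 → 3-byte char #2 = E7 8E 92.
Offset 6: leading byte 0x30 = 00110000 → 1-byte char #3 = 30.
Offset 7: leading byte 0xE0 = 11100000 → 3-byte char #4 = E0 A6 A9.
Offset 10: leading byte 0xF0 = 11110000 → 4-byte char #5 = F0 90 8C BE.
Offset 14: leading byte 0xD7 = 11010111 → 2-byte char #6 = D7 94.
Leading byte 0xD7 = 11010111 matches 110xxxxx → 2-byte sequence.
Byte 1: 0xD7 = 11010111, payload 10111 (5 bits).
Byte 2: 0x94 = 10010100 (10xxxxxx ✓), payload 010100.
Concatenate: 10111010100 = 0x5D4 (11 bits → U+05D4).

U+05D4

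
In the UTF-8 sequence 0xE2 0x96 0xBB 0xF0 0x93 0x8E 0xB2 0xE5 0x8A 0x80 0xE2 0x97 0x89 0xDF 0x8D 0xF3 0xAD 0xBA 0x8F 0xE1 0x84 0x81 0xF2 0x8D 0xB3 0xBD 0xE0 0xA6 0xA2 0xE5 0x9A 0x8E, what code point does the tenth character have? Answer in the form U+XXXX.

U+568E

Offset 0: leading byte 0xE2 = 11100010 → 3-byte char #1 = E2 96 BB.
Offset 3: leading byte 0xF0 = 11110000 → 4-byte char #2 = F0 93 8E B2.
Offset 7: leading byte 0xE5 = 11100101 → 3-byte char #3 = E5 8A 80.
Offset 10: leading byte 0xE2 = 11100010 → 3-byte char #4 = E2 97 89.
Offset 13: leading byte 0xDF = 11011111 → 2-byte char #5 = DF 8D.
Offset 15: leading byte 0xF3 = 11110011 → 4-byte char #6 = F3 AD BA 8F.
Offset 19: leading byte 0xE1 = 11100001 → 3-byte char #7 = E1 84 81.
Offset 22: leading byte 0xF2 = 11110010 → 4-byte char #8 = F2 8D B3 BD.
Offset 26: leading byte 0xE0 = 11100000 → 3-byte char #9 = E0 A6 A2.
Offset 29: leading byte 0xE5 = 11100101 → 3-byte char #10 = E5 9A 8E.
Leading byte 0xE5 = 11100101 matches 1110xxxx → 3-byte sequence.
Byte 1: 0xE5 = 11100101, payload 0101 (4 bits).
Byte 2: 0x9A = 10011010 (10xxxxxx ✓), payload 011010.
Byte 3: 0x8E = 10001110 (10xxxxxx ✓), payload 001110.
Concatenate: 0101011010001110 = 0x568E (16 bits → U+568E).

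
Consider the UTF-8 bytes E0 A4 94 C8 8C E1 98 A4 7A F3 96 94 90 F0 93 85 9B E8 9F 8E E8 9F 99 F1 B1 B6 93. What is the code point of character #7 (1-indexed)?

U+87CE

Offset 0: leading byte 0xE0 = 11100000 → 3-byte char #1 = E0 A4 94.
Offset 3: leading byte 0xC8 = 11001000 → 2-byte char #2 = C8 8C.
Offset 5: leading byte 0xE1 = 11100001 → 3-byte char #3 = E1 98 A4.
Offset 8: leading byte 0x7A = 01111010 → 1-byte char #4 = 7A.
Offset 9: leading byte 0xF3 = 11110011 → 4-byte char #5 = F3 96 94 90.
Offset 13: leading byte 0xF0 = 11110000 → 4-byte char #6 = F0 93 85 9B.
Offset 17: leading byte 0xE8 = 11101000 → 3-byte char #7 = E8 9F 8E.
Leading byte 0xE8 = 11101000 matches 1110xxxx → 3-byte sequence.
Byte 1: 0xE8 = 11101000, payload 1000 (4 bits).
Byte 2: 0x9F = 10011111 (10xxxxxx ✓), payload 011111.
Byte 3: 0x8E = 10001110 (10xxxxxx ✓), payload 001110.
Concatenate: 1000011111001110 = 0x87CE (16 bits → U+87CE).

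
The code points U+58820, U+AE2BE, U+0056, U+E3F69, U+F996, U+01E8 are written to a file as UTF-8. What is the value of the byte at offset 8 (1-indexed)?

0xBE

1-indexed offset 8 is 0-indexed offset 7.
U+58820 → 4-byte form F1 98 A0 A0 at offsets 0–3.
U+AE2BE → 4-byte form F2 AE 8A BE at offsets 4–7.
Offset 7 falls in char 2's range; it's byte 4 of F2 AE 8A BE = 0xBE.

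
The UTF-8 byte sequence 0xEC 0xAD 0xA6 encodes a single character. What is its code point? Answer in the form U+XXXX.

Leading byte 0xEC = 11101100 matches 1110xxxx → 3-byte sequence.
Byte 1: 0xEC = 11101100, payload 1100 (4 bits).
Byte 2: 0xAD = 10101101 (10xxxxxx ✓), payload 101101.
Byte 3: 0xA6 = 10100110 (10xxxxxx ✓), payload 100110.
Concatenate: 1100101101100110 = 0xCB66 (16 bits → U+CB66).

U+CB66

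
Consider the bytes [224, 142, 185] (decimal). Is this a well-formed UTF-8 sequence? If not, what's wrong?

Leading byte 0xE0 = 11100000 → 3-byte form.
Continuation bytes all match 10xxxxxx. Payload decodes to 0x3B9.
But 0x3B9 < 0x800, the minimum for a 3-byte sequence — this is an overlong encoding.

invalid (overlong encoding)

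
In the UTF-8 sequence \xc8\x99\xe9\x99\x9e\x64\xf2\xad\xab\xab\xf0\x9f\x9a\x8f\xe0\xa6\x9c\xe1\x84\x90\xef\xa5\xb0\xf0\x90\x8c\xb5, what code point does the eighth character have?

U+F970

Offset 0: leading byte 0xC8 = 11001000 → 2-byte char #1 = C8 99.
Offset 2: leading byte 0xE9 = 11101001 → 3-byte char #2 = E9 99 9E.
Offset 5: leading byte 0x64 = 01100100 → 1-byte char #3 = 64.
Offset 6: leading byte 0xF2 = 11110010 → 4-byte char #4 = F2 AD AB AB.
Offset 10: leading byte 0xF0 = 11110000 → 4-byte char #5 = F0 9F 9A 8F.
Offset 14: leading byte 0xE0 = 11100000 → 3-byte char #6 = E0 A6 9C.
Offset 17: leading byte 0xE1 = 11100001 → 3-byte char #7 = E1 84 90.
Offset 20: leading byte 0xEF = 11101111 → 3-byte char #8 = EF A5 B0.
Leading byte 0xEF = 11101111 matches 1110xxxx → 3-byte sequence.
Byte 1: 0xEF = 11101111, payload 1111 (4 bits).
Byte 2: 0xA5 = 10100101 (10xxxxxx ✓), payload 100101.
Byte 3: 0xB0 = 10110000 (10xxxxxx ✓), payload 110000.
Concatenate: 1111100101110000 = 0xF970 (16 bits → U+F970).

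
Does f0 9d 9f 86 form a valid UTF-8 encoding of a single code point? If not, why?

Leading byte 0xF0 = 11110000 → 4-byte form.
Continuation bytes 0x9D=10011101, 0x9F=10011111, 0x86=10000110 all match 10xxxxxx.
Decoded value 0x1D7C6 is ≥ 0x10000 (shortest form) and not a surrogate.

valid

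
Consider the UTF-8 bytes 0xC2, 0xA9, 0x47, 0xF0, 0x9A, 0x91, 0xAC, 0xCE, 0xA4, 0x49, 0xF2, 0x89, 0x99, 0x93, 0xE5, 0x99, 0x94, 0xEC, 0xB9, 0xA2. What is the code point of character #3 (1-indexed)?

U+1A46C

Offset 0: leading byte 0xC2 = 11000010 → 2-byte char #1 = C2 A9.
Offset 2: leading byte 0x47 = 01000111 → 1-byte char #2 = 47.
Offset 3: leading byte 0xF0 = 11110000 → 4-byte char #3 = F0 9A 91 AC.
Leading byte 0xF0 = 11110000 matches 11110xxx → 4-byte sequence.
Byte 1: 0xF0 = 11110000, payload 000 (3 bits).
Byte 2: 0x9A = 10011010 (10xxxxxx ✓), payload 011010.
Byte 3: 0x91 = 10010001 (10xxxxxx ✓), payload 010001.
Byte 4: 0xAC = 10101100 (10xxxxxx ✓), payload 101100.
Concatenate: 000011010010001101100 = 0x1A46C (21 bits → U+1A46C).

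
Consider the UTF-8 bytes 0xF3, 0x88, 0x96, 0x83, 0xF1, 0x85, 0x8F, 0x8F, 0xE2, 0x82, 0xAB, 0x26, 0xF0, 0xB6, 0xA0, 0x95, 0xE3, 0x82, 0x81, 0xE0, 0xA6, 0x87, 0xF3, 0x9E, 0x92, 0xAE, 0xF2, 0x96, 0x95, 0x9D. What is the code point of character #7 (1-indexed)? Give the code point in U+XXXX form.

Offset 0: leading byte 0xF3 = 11110011 → 4-byte char #1 = F3 88 96 83.
Offset 4: leading byte 0xF1 = 11110001 → 4-byte char #2 = F1 85 8F 8F.
Offset 8: leading byte 0xE2 = 11100010 → 3-byte char #3 = E2 82 AB.
Offset 11: leading byte 0x26 = 00100110 → 1-byte char #4 = 26.
Offset 12: leading byte 0xF0 = 11110000 → 4-byte char #5 = F0 B6 A0 95.
Offset 16: leading byte 0xE3 = 11100011 → 3-byte char #6 = E3 82 81.
Offset 19: leading byte 0xE0 = 11100000 → 3-byte char #7 = E0 A6 87.
Leading byte 0xE0 = 11100000 matches 1110xxxx → 3-byte sequence.
Byte 1: 0xE0 = 11100000, payload 0000 (4 bits).
Byte 2: 0xA6 = 10100110 (10xxxxxx ✓), payload 100110.
Byte 3: 0x87 = 10000111 (10xxxxxx ✓), payload 000111.
Concatenate: 0000100110000111 = 0x987 (16 bits → U+0987).

U+0987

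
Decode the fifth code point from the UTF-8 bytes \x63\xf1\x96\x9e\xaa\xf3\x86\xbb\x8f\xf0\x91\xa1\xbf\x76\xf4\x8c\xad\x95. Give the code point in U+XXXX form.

U+0076

Offset 0: leading byte 0x63 = 01100011 → 1-byte char #1 = 63.
Offset 1: leading byte 0xF1 = 11110001 → 4-byte char #2 = F1 96 9E AA.
Offset 5: leading byte 0xF3 = 11110011 → 4-byte char #3 = F3 86 BB 8F.
Offset 9: leading byte 0xF0 = 11110000 → 4-byte char #4 = F0 91 A1 BF.
Offset 13: leading byte 0x76 = 01110110 → 1-byte char #5 = 76.
Leading byte 0x76 = 01110110 matches 0xxxxxxx → 1-byte sequence.
Byte 1: 0x76 = 01110110, payload 1110110 (7 bits).
Concatenate: 1110110 = 0x76 (7 bits → U+0076).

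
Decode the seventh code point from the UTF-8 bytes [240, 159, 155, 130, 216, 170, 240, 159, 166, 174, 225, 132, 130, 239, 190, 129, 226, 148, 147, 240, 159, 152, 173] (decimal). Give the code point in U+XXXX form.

U+1F62D

Offset 0: leading byte 0xF0 = 11110000 → 4-byte char #1 = F0 9F 9B 82.
Offset 4: leading byte 0xD8 = 11011000 → 2-byte char #2 = D8 AA.
Offset 6: leading byte 0xF0 = 11110000 → 4-byte char #3 = F0 9F A6 AE.
Offset 10: leading byte 0xE1 = 11100001 → 3-byte char #4 = E1 84 82.
Offset 13: leading byte 0xEF = 11101111 → 3-byte char #5 = EF BE 81.
Offset 16: leading byte 0xE2 = 11100010 → 3-byte char #6 = E2 94 93.
Offset 19: leading byte 0xF0 = 11110000 → 4-byte char #7 = F0 9F 98 AD.
Leading byte 0xF0 = 11110000 matches 11110xxx → 4-byte sequence.
Byte 1: 0xF0 = 11110000, payload 000 (3 bits).
Byte 2: 0x9F = 10011111 (10xxxxxx ✓), payload 011111.
Byte 3: 0x98 = 10011000 (10xxxxxx ✓), payload 011000.
Byte 4: 0xAD = 10101101 (10xxxxxx ✓), payload 101101.
Concatenate: 000011111011000101101 = 0x1F62D (21 bits → U+1F62D).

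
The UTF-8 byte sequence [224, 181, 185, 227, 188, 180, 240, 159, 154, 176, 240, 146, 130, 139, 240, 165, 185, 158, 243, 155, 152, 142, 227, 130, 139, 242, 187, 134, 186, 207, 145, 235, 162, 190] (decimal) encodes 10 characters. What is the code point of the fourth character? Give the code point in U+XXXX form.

U+1208B

Offset 0: leading byte 0xE0 = 11100000 → 3-byte char #1 = E0 B5 B9.
Offset 3: leading byte 0xE3 = 11100011 → 3-byte char #2 = E3 BC B4.
Offset 6: leading byte 0xF0 = 11110000 → 4-byte char #3 = F0 9F 9A B0.
Offset 10: leading byte 0xF0 = 11110000 → 4-byte char #4 = F0 92 82 8B.
Leading byte 0xF0 = 11110000 matches 11110xxx → 4-byte sequence.
Byte 1: 0xF0 = 11110000, payload 000 (3 bits).
Byte 2: 0x92 = 10010010 (10xxxxxx ✓), payload 010010.
Byte 3: 0x82 = 10000010 (10xxxxxx ✓), payload 000010.
Byte 4: 0x8B = 10001011 (10xxxxxx ✓), payload 001011.
Concatenate: 000010010000010001011 = 0x1208B (21 bits → U+1208B).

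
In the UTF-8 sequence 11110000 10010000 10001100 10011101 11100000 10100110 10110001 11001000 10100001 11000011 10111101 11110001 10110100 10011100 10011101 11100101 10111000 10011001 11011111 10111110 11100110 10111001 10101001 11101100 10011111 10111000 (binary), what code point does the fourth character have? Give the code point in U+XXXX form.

Offset 0: leading byte 0xF0 = 11110000 → 4-byte char #1 = F0 90 8C 9D.
Offset 4: leading byte 0xE0 = 11100000 → 3-byte char #2 = E0 A6 B1.
Offset 7: leading byte 0xC8 = 11001000 → 2-byte char #3 = C8 A1.
Offset 9: leading byte 0xC3 = 11000011 → 2-byte char #4 = C3 BD.
Leading byte 0xC3 = 11000011 matches 110xxxxx → 2-byte sequence.
Byte 1: 0xC3 = 11000011, payload 00011 (5 bits).
Byte 2: 0xBD = 10111101 (10xxxxxx ✓), payload 111101.
Concatenate: 00011111101 = 0xFD (11 bits → U+00FD).

U+00FD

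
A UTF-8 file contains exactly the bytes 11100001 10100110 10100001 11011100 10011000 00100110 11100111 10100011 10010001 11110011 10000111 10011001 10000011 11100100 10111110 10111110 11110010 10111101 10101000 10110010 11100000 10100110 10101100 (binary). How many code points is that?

Byte at offset 0: 0xE1 = 11100001 → 3-byte char (#1). Advance 3.
Byte at offset 3: 0xDC = 11011100 → 2-byte char (#2). Advance 2.
Byte at offset 5: 0x26 = 00100110 → 1-byte char (#3). Advance 1.
Byte at offset 6: 0xE7 = 11100111 → 3-byte char (#4). Advance 3.
Byte at offset 9: 0xF3 = 11110011 → 4-byte char (#5). Advance 4.
Byte at offset 13: 0xE4 = 11100100 → 3-byte char (#6). Advance 3.
Byte at offset 16: 0xF2 = 11110010 → 4-byte char (#7). Advance 4.
Byte at offset 20: 0xE0 = 11100000 → 3-byte char (#8). Advance 3.
Reached end at offset 23 after 8 code points.

8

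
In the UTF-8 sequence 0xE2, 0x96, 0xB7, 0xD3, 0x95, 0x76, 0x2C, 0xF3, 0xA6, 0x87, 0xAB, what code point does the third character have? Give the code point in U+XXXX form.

U+0076

Offset 0: leading byte 0xE2 = 11100010 → 3-byte char #1 = E2 96 B7.
Offset 3: leading byte 0xD3 = 11010011 → 2-byte char #2 = D3 95.
Offset 5: leading byte 0x76 = 01110110 → 1-byte char #3 = 76.
Leading byte 0x76 = 01110110 matches 0xxxxxxx → 1-byte sequence.
Byte 1: 0x76 = 01110110, payload 1110110 (7 bits).
Concatenate: 1110110 = 0x76 (7 bits → U+0076).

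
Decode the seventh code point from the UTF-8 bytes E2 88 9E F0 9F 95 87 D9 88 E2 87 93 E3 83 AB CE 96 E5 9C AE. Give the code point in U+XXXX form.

U+572E

Offset 0: leading byte 0xE2 = 11100010 → 3-byte char #1 = E2 88 9E.
Offset 3: leading byte 0xF0 = 11110000 → 4-byte char #2 = F0 9F 95 87.
Offset 7: leading byte 0xD9 = 11011001 → 2-byte char #3 = D9 88.
Offset 9: leading byte 0xE2 = 11100010 → 3-byte char #4 = E2 87 93.
Offset 12: leading byte 0xE3 = 11100011 → 3-byte char #5 = E3 83 AB.
Offset 15: leading byte 0xCE = 11001110 → 2-byte char #6 = CE 96.
Offset 17: leading byte 0xE5 = 11100101 → 3-byte char #7 = E5 9C AE.
Leading byte 0xE5 = 11100101 matches 1110xxxx → 3-byte sequence.
Byte 1: 0xE5 = 11100101, payload 0101 (4 bits).
Byte 2: 0x9C = 10011100 (10xxxxxx ✓), payload 011100.
Byte 3: 0xAE = 10101110 (10xxxxxx ✓), payload 101110.
Concatenate: 0101011100101110 = 0x572E (16 bits → U+572E).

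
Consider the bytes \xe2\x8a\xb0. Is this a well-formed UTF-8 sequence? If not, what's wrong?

valid

Leading byte 0xE2 = 11100010 → 3-byte form.
Continuation bytes 0x8A=10001010, 0xB0=10110000 all match 10xxxxxx.
Decoded value 0x22B0 is ≥ 0x800 (shortest form) and not a surrogate.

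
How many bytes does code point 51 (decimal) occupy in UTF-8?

1

U+0033 = 0x33. UTF-8 uses 1 byte below 0x80, 2 below 0x800, 3 below 0x10000, 4 up to 0x10FFFF. 0x33 is in U+0000–U+007F → 1 byte.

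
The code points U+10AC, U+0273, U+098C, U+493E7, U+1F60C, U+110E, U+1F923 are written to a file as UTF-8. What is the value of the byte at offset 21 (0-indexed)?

U+10AC → 3-byte form E1 82 AC at offsets 0–2.
U+0273 → 2-byte form C9 B3 at offsets 3–4.
U+098C → 3-byte form E0 A6 8C at offsets 5–7.
U+493E7 → 4-byte form F1 89 8F A7 at offsets 8–11.
U+1F60C → 4-byte form F0 9F 98 8C at offsets 12–15.
U+110E → 3-byte form E1 84 8E at offsets 16–18.
U+1F923 → 4-byte form F0 9F A4 A3 at offsets 19–22.
Offset 21 falls in char 7's range; it's byte 3 of F0 9F A4 A3 = 0xA4.

0xA4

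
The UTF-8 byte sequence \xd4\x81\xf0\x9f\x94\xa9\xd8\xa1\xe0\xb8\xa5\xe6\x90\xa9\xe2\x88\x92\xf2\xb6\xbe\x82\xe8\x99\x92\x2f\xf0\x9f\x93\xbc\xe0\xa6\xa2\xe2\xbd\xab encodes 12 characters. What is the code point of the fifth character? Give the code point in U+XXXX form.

U+6429

Offset 0: leading byte 0xD4 = 11010100 → 2-byte char #1 = D4 81.
Offset 2: leading byte 0xF0 = 11110000 → 4-byte char #2 = F0 9F 94 A9.
Offset 6: leading byte 0xD8 = 11011000 → 2-byte char #3 = D8 A1.
Offset 8: leading byte 0xE0 = 11100000 → 3-byte char #4 = E0 B8 A5.
Offset 11: leading byte 0xE6 = 11100110 → 3-byte char #5 = E6 90 A9.
Leading byte 0xE6 = 11100110 matches 1110xxxx → 3-byte sequence.
Byte 1: 0xE6 = 11100110, payload 0110 (4 bits).
Byte 2: 0x90 = 10010000 (10xxxxxx ✓), payload 010000.
Byte 3: 0xA9 = 10101001 (10xxxxxx ✓), payload 101001.
Concatenate: 0110010000101001 = 0x6429 (16 bits → U+6429).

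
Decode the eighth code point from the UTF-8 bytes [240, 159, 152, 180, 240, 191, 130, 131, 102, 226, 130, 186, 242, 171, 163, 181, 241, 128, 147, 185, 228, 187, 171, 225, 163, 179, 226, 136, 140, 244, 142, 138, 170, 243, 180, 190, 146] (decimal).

U+18F3

Offset 0: leading byte 0xF0 = 11110000 → 4-byte char #1 = F0 9F 98 B4.
Offset 4: leading byte 0xF0 = 11110000 → 4-byte char #2 = F0 BF 82 83.
Offset 8: leading byte 0x66 = 01100110 → 1-byte char #3 = 66.
Offset 9: leading byte 0xE2 = 11100010 → 3-byte char #4 = E2 82 BA.
Offset 12: leading byte 0xF2 = 11110010 → 4-byte char #5 = F2 AB A3 B5.
Offset 16: leading byte 0xF1 = 11110001 → 4-byte char #6 = F1 80 93 B9.
Offset 20: leading byte 0xE4 = 11100100 → 3-byte char #7 = E4 BB AB.
Offset 23: leading byte 0xE1 = 11100001 → 3-byte char #8 = E1 A3 B3.
Leading byte 0xE1 = 11100001 matches 1110xxxx → 3-byte sequence.
Byte 1: 0xE1 = 11100001, payload 0001 (4 bits).
Byte 2: 0xA3 = 10100011 (10xxxxxx ✓), payload 100011.
Byte 3: 0xB3 = 10110011 (10xxxxxx ✓), payload 110011.
Concatenate: 0001100011110011 = 0x18F3 (16 bits → U+18F3).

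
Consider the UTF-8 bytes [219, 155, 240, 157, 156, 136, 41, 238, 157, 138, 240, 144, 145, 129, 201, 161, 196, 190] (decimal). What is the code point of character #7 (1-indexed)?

Offset 0: leading byte 0xDB = 11011011 → 2-byte char #1 = DB 9B.
Offset 2: leading byte 0xF0 = 11110000 → 4-byte char #2 = F0 9D 9C 88.
Offset 6: leading byte 0x29 = 00101001 → 1-byte char #3 = 29.
Offset 7: leading byte 0xEE = 11101110 → 3-byte char #4 = EE 9D 8A.
Offset 10: leading byte 0xF0 = 11110000 → 4-byte char #5 = F0 90 91 81.
Offset 14: leading byte 0xC9 = 11001001 → 2-byte char #6 = C9 A1.
Offset 16: leading byte 0xC4 = 11000100 → 2-byte char #7 = C4 BE.
Leading byte 0xC4 = 11000100 matches 110xxxxx → 2-byte sequence.
Byte 1: 0xC4 = 11000100, payload 00100 (5 bits).
Byte 2: 0xBE = 10111110 (10xxxxxx ✓), payload 111110.
Concatenate: 00100111110 = 0x13E (11 bits → U+013E).

U+013E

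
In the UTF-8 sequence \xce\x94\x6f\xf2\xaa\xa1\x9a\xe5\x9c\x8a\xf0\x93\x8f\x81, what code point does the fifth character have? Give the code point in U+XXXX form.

Offset 0: leading byte 0xCE = 11001110 → 2-byte char #1 = CE 94.
Offset 2: leading byte 0x6F = 01101111 → 1-byte char #2 = 6F.
Offset 3: leading byte 0xF2 = 11110010 → 4-byte char #3 = F2 AA A1 9A.
Offset 7: leading byte 0xE5 = 11100101 → 3-byte char #4 = E5 9C 8A.
Offset 10: leading byte 0xF0 = 11110000 → 4-byte char #5 = F0 93 8F 81.
Leading byte 0xF0 = 11110000 matches 11110xxx → 4-byte sequence.
Byte 1: 0xF0 = 11110000, payload 000 (3 bits).
Byte 2: 0x93 = 10010011 (10xxxxxx ✓), payload 010011.
Byte 3: 0x8F = 10001111 (10xxxxxx ✓), payload 001111.
Byte 4: 0x81 = 10000001 (10xxxxxx ✓), payload 000001.
Concatenate: 000010011001111000001 = 0x133C1 (21 bits → U+133C1).

U+133C1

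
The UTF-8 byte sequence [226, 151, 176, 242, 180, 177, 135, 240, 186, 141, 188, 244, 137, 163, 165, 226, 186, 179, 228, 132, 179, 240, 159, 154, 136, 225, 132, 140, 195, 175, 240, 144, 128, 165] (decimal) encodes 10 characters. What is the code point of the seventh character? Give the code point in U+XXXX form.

U+1F688

Offset 0: leading byte 0xE2 = 11100010 → 3-byte char #1 = E2 97 B0.
Offset 3: leading byte 0xF2 = 11110010 → 4-byte char #2 = F2 B4 B1 87.
Offset 7: leading byte 0xF0 = 11110000 → 4-byte char #3 = F0 BA 8D BC.
Offset 11: leading byte 0xF4 = 11110100 → 4-byte char #4 = F4 89 A3 A5.
Offset 15: leading byte 0xE2 = 11100010 → 3-byte char #5 = E2 BA B3.
Offset 18: leading byte 0xE4 = 11100100 → 3-byte char #6 = E4 84 B3.
Offset 21: leading byte 0xF0 = 11110000 → 4-byte char #7 = F0 9F 9A 88.
Leading byte 0xF0 = 11110000 matches 11110xxx → 4-byte sequence.
Byte 1: 0xF0 = 11110000, payload 000 (3 bits).
Byte 2: 0x9F = 10011111 (10xxxxxx ✓), payload 011111.
Byte 3: 0x9A = 10011010 (10xxxxxx ✓), payload 011010.
Byte 4: 0x88 = 10001000 (10xxxxxx ✓), payload 001000.
Concatenate: 000011111011010001000 = 0x1F688 (21 bits → U+1F688).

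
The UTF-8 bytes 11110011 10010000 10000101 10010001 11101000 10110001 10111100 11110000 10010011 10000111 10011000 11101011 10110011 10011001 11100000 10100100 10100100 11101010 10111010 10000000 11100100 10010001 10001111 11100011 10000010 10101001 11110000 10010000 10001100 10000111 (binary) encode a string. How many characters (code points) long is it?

9

Byte at offset 0: 0xF3 = 11110011 → 4-byte char (#1). Advance 4.
Byte at offset 4: 0xE8 = 11101000 → 3-byte char (#2). Advance 3.
Byte at offset 7: 0xF0 = 11110000 → 4-byte char (#3). Advance 4.
Byte at offset 11: 0xEB = 11101011 → 3-byte char (#4). Advance 3.
Byte at offset 14: 0xE0 = 11100000 → 3-byte char (#5). Advance 3.
Byte at offset 17: 0xEA = 11101010 → 3-byte char (#6). Advance 3.
Byte at offset 20: 0xE4 = 11100100 → 3-byte char (#7). Advance 3.
Byte at offset 23: 0xE3 = 11100011 → 3-byte char (#8). Advance 3.
Byte at offset 26: 0xF0 = 11110000 → 4-byte char (#9). Advance 4.
Reached end at offset 30 after 9 code points.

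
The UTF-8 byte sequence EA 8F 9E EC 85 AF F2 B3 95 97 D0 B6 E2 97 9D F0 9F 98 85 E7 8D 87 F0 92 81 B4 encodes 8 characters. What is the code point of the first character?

Offset 0: leading byte 0xEA = 11101010 → 3-byte char #1 = EA 8F 9E.
Leading byte 0xEA = 11101010 matches 1110xxxx → 3-byte sequence.
Byte 1: 0xEA = 11101010, payload 1010 (4 bits).
Byte 2: 0x8F = 10001111 (10xxxxxx ✓), payload 001111.
Byte 3: 0x9E = 10011110 (10xxxxxx ✓), payload 011110.
Concatenate: 1010001111011110 = 0xA3DE (16 bits → U+A3DE).

U+A3DE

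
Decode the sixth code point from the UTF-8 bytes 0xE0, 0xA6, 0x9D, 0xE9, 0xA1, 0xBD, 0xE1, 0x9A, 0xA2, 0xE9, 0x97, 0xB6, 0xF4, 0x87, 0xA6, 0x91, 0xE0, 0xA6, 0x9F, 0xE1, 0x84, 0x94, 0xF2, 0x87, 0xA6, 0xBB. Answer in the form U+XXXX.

U+099F

Offset 0: leading byte 0xE0 = 11100000 → 3-byte char #1 = E0 A6 9D.
Offset 3: leading byte 0xE9 = 11101001 → 3-byte char #2 = E9 A1 BD.
Offset 6: leading byte 0xE1 = 11100001 → 3-byte char #3 = E1 9A A2.
Offset 9: leading byte 0xE9 = 11101001 → 3-byte char #4 = E9 97 B6.
Offset 12: leading byte 0xF4 = 11110100 → 4-byte char #5 = F4 87 A6 91.
Offset 16: leading byte 0xE0 = 11100000 → 3-byte char #6 = E0 A6 9F.
Leading byte 0xE0 = 11100000 matches 1110xxxx → 3-byte sequence.
Byte 1: 0xE0 = 11100000, payload 0000 (4 bits).
Byte 2: 0xA6 = 10100110 (10xxxxxx ✓), payload 100110.
Byte 3: 0x9F = 10011111 (10xxxxxx ✓), payload 011111.
Concatenate: 0000100110011111 = 0x99F (16 bits → U+099F).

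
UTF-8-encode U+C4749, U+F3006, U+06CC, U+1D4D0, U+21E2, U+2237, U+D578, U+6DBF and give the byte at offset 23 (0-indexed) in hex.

U+C4749 → 4-byte form F3 84 9D 89 at offsets 0–3.
U+F3006 → 4-byte form F3 B3 80 86 at offsets 4–7.
U+06CC → 2-byte form DB 8C at offsets 8–9.
U+1D4D0 → 4-byte form F0 9D 93 90 at offsets 10–13.
U+21E2 → 3-byte form E2 87 A2 at offsets 14–16.
U+2237 → 3-byte form E2 88 B7 at offsets 17–19.
U+D578 → 3-byte form ED 95 B8 at offsets 20–22.
U+6DBF → 3-byte form E6 B6 BF at offsets 23–25.
Offset 23 falls in char 8's range; it's byte 1 of E6 B6 BF = 0xE6.

0xE6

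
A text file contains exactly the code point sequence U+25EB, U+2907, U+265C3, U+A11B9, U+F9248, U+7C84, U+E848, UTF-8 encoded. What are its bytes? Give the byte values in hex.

E2 97 AB E2 A4 87 F0 A6 97 83 F2 A1 86 B9 F3 B9 89 88 E7 B2 84 EE A1 88

U+25EB: 3-byte form → E2 97 AB.
U+2907: 3-byte form → E2 A4 87.
U+265C3: 4-byte form → F0 A6 97 83.
U+A11B9: 4-byte form → F2 A1 86 B9.
U+F9248: 4-byte form → F3 B9 89 88.
U+7C84: 3-byte form → E7 B2 84.
U+E848: 3-byte form → EE A1 88.
Concatenated (24 bytes): E2 97 AB E2 A4 87 F0 A6 97 83 F2 A1 86 B9 F3 B9 89 88 E7 B2 84 EE A1 88.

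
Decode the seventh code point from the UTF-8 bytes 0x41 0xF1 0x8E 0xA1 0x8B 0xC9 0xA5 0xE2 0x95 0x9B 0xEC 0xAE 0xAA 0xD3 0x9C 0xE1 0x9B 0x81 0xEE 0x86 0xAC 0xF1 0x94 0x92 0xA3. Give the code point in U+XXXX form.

Offset 0: leading byte 0x41 = 01000001 → 1-byte char #1 = 41.
Offset 1: leading byte 0xF1 = 11110001 → 4-byte char #2 = F1 8E A1 8B.
Offset 5: leading byte 0xC9 = 11001001 → 2-byte char #3 = C9 A5.
Offset 7: leading byte 0xE2 = 11100010 → 3-byte char #4 = E2 95 9B.
Offset 10: leading byte 0xEC = 11101100 → 3-byte char #5 = EC AE AA.
Offset 13: leading byte 0xD3 = 11010011 → 2-byte char #6 = D3 9C.
Offset 15: leading byte 0xE1 = 11100001 → 3-byte char #7 = E1 9B 81.
Leading byte 0xE1 = 11100001 matches 1110xxxx → 3-byte sequence.
Byte 1: 0xE1 = 11100001, payload 0001 (4 bits).
Byte 2: 0x9B = 10011011 (10xxxxxx ✓), payload 011011.
Byte 3: 0x81 = 10000001 (10xxxxxx ✓), payload 000001.
Concatenate: 0001011011000001 = 0x16C1 (16 bits → U+16C1).

U+16C1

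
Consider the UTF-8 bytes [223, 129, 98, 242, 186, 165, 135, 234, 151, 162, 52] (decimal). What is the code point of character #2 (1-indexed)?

U+0062

Offset 0: leading byte 0xDF = 11011111 → 2-byte char #1 = DF 81.
Offset 2: leading byte 0x62 = 01100010 → 1-byte char #2 = 62.
Leading byte 0x62 = 01100010 matches 0xxxxxxx → 1-byte sequence.
Byte 1: 0x62 = 01100010, payload 1100010 (7 bits).
Concatenate: 1100010 = 0x62 (7 bits → U+0062).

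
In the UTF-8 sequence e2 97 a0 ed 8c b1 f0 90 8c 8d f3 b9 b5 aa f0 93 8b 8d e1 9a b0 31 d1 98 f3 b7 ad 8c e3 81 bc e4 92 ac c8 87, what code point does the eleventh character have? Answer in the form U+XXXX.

Offset 0: leading byte 0xE2 = 11100010 → 3-byte char #1 = E2 97 A0.
Offset 3: leading byte 0xED = 11101101 → 3-byte char #2 = ED 8C B1.
Offset 6: leading byte 0xF0 = 11110000 → 4-byte char #3 = F0 90 8C 8D.
Offset 10: leading byte 0xF3 = 11110011 → 4-byte char #4 = F3 B9 B5 AA.
Offset 14: leading byte 0xF0 = 11110000 → 4-byte char #5 = F0 93 8B 8D.
Offset 18: leading byte 0xE1 = 11100001 → 3-byte char #6 = E1 9A B0.
Offset 21: leading byte 0x31 = 00110001 → 1-byte char #7 = 31.
Offset 22: leading byte 0xD1 = 11010001 → 2-byte char #8 = D1 98.
Offset 24: leading byte 0xF3 = 11110011 → 4-byte char #9 = F3 B7 AD 8C.
Offset 28: leading byte 0xE3 = 11100011 → 3-byte char #10 = E3 81 BC.
Offset 31: leading byte 0xE4 = 11100100 → 3-byte char #11 = E4 92 AC.
Leading byte 0xE4 = 11100100 matches 1110xxxx → 3-byte sequence.
Byte 1: 0xE4 = 11100100, payload 0100 (4 bits).
Byte 2: 0x92 = 10010010 (10xxxxxx ✓), payload 010010.
Byte 3: 0xAC = 10101100 (10xxxxxx ✓), payload 101100.
Concatenate: 0100010010101100 = 0x44AC (16 bits → U+44AC).

U+44AC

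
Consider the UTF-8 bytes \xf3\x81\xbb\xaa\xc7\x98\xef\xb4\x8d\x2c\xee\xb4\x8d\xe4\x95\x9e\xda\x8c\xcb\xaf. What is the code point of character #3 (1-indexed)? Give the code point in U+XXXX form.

Offset 0: leading byte 0xF3 = 11110011 → 4-byte char #1 = F3 81 BB AA.
Offset 4: leading byte 0xC7 = 11000111 → 2-byte char #2 = C7 98.
Offset 6: leading byte 0xEF = 11101111 → 3-byte char #3 = EF B4 8D.
Leading byte 0xEF = 11101111 matches 1110xxxx → 3-byte sequence.
Byte 1: 0xEF = 11101111, payload 1111 (4 bits).
Byte 2: 0xB4 = 10110100 (10xxxxxx ✓), payload 110100.
Byte 3: 0x8D = 10001101 (10xxxxxx ✓), payload 001101.
Concatenate: 1111110100001101 = 0xFD0D (16 bits → U+FD0D).

U+FD0D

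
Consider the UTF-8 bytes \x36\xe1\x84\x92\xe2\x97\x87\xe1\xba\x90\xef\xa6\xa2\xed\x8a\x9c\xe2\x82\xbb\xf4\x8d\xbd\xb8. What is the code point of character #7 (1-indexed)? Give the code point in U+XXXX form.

U+20BB

Offset 0: leading byte 0x36 = 00110110 → 1-byte char #1 = 36.
Offset 1: leading byte 0xE1 = 11100001 → 3-byte char #2 = E1 84 92.
Offset 4: leading byte 0xE2 = 11100010 → 3-byte char #3 = E2 97 87.
Offset 7: leading byte 0xE1 = 11100001 → 3-byte char #4 = E1 BA 90.
Offset 10: leading byte 0xEF = 11101111 → 3-byte char #5 = EF A6 A2.
Offset 13: leading byte 0xED = 11101101 → 3-byte char #6 = ED 8A 9C.
Offset 16: leading byte 0xE2 = 11100010 → 3-byte char #7 = E2 82 BB.
Leading byte 0xE2 = 11100010 matches 1110xxxx → 3-byte sequence.
Byte 1: 0xE2 = 11100010, payload 0010 (4 bits).
Byte 2: 0x82 = 10000010 (10xxxxxx ✓), payload 000010.
Byte 3: 0xBB = 10111011 (10xxxxxx ✓), payload 111011.
Concatenate: 0010000010111011 = 0x20BB (16 bits → U+20BB).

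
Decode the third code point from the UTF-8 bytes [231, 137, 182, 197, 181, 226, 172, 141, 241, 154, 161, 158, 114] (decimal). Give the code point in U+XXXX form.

Offset 0: leading byte 0xE7 = 11100111 → 3-byte char #1 = E7 89 B6.
Offset 3: leading byte 0xC5 = 11000101 → 2-byte char #2 = C5 B5.
Offset 5: leading byte 0xE2 = 11100010 → 3-byte char #3 = E2 AC 8D.
Leading byte 0xE2 = 11100010 matches 1110xxxx → 3-byte sequence.
Byte 1: 0xE2 = 11100010, payload 0010 (4 bits).
Byte 2: 0xAC = 10101100 (10xxxxxx ✓), payload 101100.
Byte 3: 0x8D = 10001101 (10xxxxxx ✓), payload 001101.
Concatenate: 0010101100001101 = 0x2B0D (16 bits → U+2B0D).

U+2B0D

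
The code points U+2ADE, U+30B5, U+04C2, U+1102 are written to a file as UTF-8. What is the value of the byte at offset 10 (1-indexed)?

1-indexed offset 10 is 0-indexed offset 9.
U+2ADE → 3-byte form E2 AB 9E at offsets 0–2.
U+30B5 → 3-byte form E3 82 B5 at offsets 3–5.
U+04C2 → 2-byte form D3 82 at offsets 6–7.
U+1102 → 3-byte form E1 84 82 at offsets 8–10.
Offset 9 falls in char 4's range; it's byte 2 of E1 84 82 = 0x84.

0x84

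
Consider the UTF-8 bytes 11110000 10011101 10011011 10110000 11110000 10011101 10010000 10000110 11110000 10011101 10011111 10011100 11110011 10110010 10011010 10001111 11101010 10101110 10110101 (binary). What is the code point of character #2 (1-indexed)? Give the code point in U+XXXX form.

Offset 0: leading byte 0xF0 = 11110000 → 4-byte char #1 = F0 9D 9B B0.
Offset 4: leading byte 0xF0 = 11110000 → 4-byte char #2 = F0 9D 90 86.
Leading byte 0xF0 = 11110000 matches 11110xxx → 4-byte sequence.
Byte 1: 0xF0 = 11110000, payload 000 (3 bits).
Byte 2: 0x9D = 10011101 (10xxxxxx ✓), payload 011101.
Byte 3: 0x90 = 10010000 (10xxxxxx ✓), payload 010000.
Byte 4: 0x86 = 10000110 (10xxxxxx ✓), payload 000110.
Concatenate: 000011101010000000110 = 0x1D406 (21 bits → U+1D406).

U+1D406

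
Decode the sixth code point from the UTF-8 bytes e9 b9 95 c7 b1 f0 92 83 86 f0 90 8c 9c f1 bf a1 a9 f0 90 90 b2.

U+10432

Offset 0: leading byte 0xE9 = 11101001 → 3-byte char #1 = E9 B9 95.
Offset 3: leading byte 0xC7 = 11000111 → 2-byte char #2 = C7 B1.
Offset 5: leading byte 0xF0 = 11110000 → 4-byte char #3 = F0 92 83 86.
Offset 9: leading byte 0xF0 = 11110000 → 4-byte char #4 = F0 90 8C 9C.
Offset 13: leading byte 0xF1 = 11110001 → 4-byte char #5 = F1 BF A1 A9.
Offset 17: leading byte 0xF0 = 11110000 → 4-byte char #6 = F0 90 90 B2.
Leading byte 0xF0 = 11110000 matches 11110xxx → 4-byte sequence.
Byte 1: 0xF0 = 11110000, payload 000 (3 bits).
Byte 2: 0x90 = 10010000 (10xxxxxx ✓), payload 010000.
Byte 3: 0x90 = 10010000 (10xxxxxx ✓), payload 010000.
Byte 4: 0xB2 = 10110010 (10xxxxxx ✓), payload 110010.
Concatenate: 000010000010000110010 = 0x10432 (21 bits → U+10432).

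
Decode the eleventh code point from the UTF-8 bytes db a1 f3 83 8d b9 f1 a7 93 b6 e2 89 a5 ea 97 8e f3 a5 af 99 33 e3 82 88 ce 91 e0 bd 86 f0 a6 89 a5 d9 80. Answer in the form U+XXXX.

Offset 0: leading byte 0xDB = 11011011 → 2-byte char #1 = DB A1.
Offset 2: leading byte 0xF3 = 11110011 → 4-byte char #2 = F3 83 8D B9.
Offset 6: leading byte 0xF1 = 11110001 → 4-byte char #3 = F1 A7 93 B6.
Offset 10: leading byte 0xE2 = 11100010 → 3-byte char #4 = E2 89 A5.
Offset 13: leading byte 0xEA = 11101010 → 3-byte char #5 = EA 97 8E.
Offset 16: leading byte 0xF3 = 11110011 → 4-byte char #6 = F3 A5 AF 99.
Offset 20: leading byte 0x33 = 00110011 → 1-byte char #7 = 33.
Offset 21: leading byte 0xE3 = 11100011 → 3-byte char #8 = E3 82 88.
Offset 24: leading byte 0xCE = 11001110 → 2-byte char #9 = CE 91.
Offset 26: leading byte 0xE0 = 11100000 → 3-byte char #10 = E0 BD 86.
Offset 29: leading byte 0xF0 = 11110000 → 4-byte char #11 = F0 A6 89 A5.
Leading byte 0xF0 = 11110000 matches 11110xxx → 4-byte sequence.
Byte 1: 0xF0 = 11110000, payload 000 (3 bits).
Byte 2: 0xA6 = 10100110 (10xxxxxx ✓), payload 100110.
Byte 3: 0x89 = 10001001 (10xxxxxx ✓), payload 001001.
Byte 4: 0xA5 = 10100101 (10xxxxxx ✓), payload 100101.
Concatenate: 000100110001001100101 = 0x26265 (21 bits → U+26265).

U+26265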